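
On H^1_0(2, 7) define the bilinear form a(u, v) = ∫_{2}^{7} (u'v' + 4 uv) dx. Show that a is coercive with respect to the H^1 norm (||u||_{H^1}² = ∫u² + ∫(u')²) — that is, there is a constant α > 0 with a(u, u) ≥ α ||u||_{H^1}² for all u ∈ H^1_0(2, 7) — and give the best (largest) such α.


α = 1

Coercivity of a(·,·) on H^1_0(2, 7) means a(u, u) ≥ α ||u||_{H^1}² for every u ∈ H^1_0.
The interval has length L = 5, and Poincaré/coercivity depend only on L. Here a(u, u) = ∫(u')² + (4)·∫u².
Here c = 4 ≥ 1, so a(u,u) = ∫(u')² + c∫u² ≥ ∫(u')² + ∫u² = ||u||_{H^1}², i.e. α = 1 works. No larger α is possible: a(u,u) ≥ α||u||_{H^1}² means (1−α)∫(u')² ≥ (α−c)∫u², and for the modes u_n = sin(nπ(x−x₀)/L) (x₀ the left endpoint) one has ∫u_n²/∫(u_n')² = (L/(nπ))² → 0, so a(u_n,u_n)/||u_n||_{H^1}² → 1. Hence the optimal constant is α = 1.
Therefore α = 1.


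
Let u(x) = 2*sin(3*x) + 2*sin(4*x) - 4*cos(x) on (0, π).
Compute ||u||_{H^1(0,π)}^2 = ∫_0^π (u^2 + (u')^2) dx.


||u||_{H^1(0,π)}^2 = -256/15 + 70*π

u'(x) = 4*sin(x) + 6*cos(3*x) + 8*cos(4*x).
Expand u² and (u')² and integrate term by term on (0, π), using: for integers n ≥ 1, ∫_0^π sin²(nx) dx = ∫_0^π cos²(nx) dx = π/2; for n ≠ n', ∫_0^π sin(nx)sin(n'x) dx = ∫_0^π cos(nx)cos(n'x) dx = 0; and by product-to-sum, ∫_0^π sin(nx)cos(n'x) dx = ½∫_0^π [sin((n+n')x) + sin((n−n')x)] dx, which is 0 when n+n' is even and 2n/(n²−n'²) when n+n' is odd (it need not vanish on (0, π)).
  u² squared terms: (-4)²·∫cos(x)² dx = 16·π/2 = 8*π;  (2)²·∫sin(3x)² dx = 4·π/2 = 2*π;  (2)²·∫sin(4x)² dx = 4·π/2 = 2*π.
  u² cross terms: 2·(-4)·(2)·∫cos(x)·sin(3x) dx = -16·(0) = 0;  2·(-4)·(2)·∫cos(x)·sin(4x) dx = -16·(8/15) = -128/15;  2·(2)·(2)·∫sin(3x)·sin(4x) dx = 8·(0) = 0.
  So ∫_0^π u² dx = 8*π + 2*π + 2*π + 0 − 128/15 + 0 = -128/15 + 12*π.
  (u')² squared terms: (4)²·∫sin(x)² dx = 16·π/2 = 8*π;  (6)²·∫cos(3x)² dx = 36·π/2 = 18*π;  (8)²·∫cos(4x)² dx = 64·π/2 = 32*π.
  (u')² cross terms: 2·(4)·(6)·∫sin(x)·cos(3x) dx = 48·(0) = 0;  2·(4)·(8)·∫sin(x)·cos(4x) dx = 64·(-2/15) = -128/15;  2·(6)·(8)·∫cos(3x)·cos(4x) dx = 96·(0) = 0.
  So ∫_0^π (u')² dx = 8*π + 18*π + 32*π + 0 − 128/15 + 0 = -128/15 + 58*π.
||u||_{H^1}^2 = (-128/15 + 12*π) + (-128/15 + 58*π) = -256/15 + 70*π.


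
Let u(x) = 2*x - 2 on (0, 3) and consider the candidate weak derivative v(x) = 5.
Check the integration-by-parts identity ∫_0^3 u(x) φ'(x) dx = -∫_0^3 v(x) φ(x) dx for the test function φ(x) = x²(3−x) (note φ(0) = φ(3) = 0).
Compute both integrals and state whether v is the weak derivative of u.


LHS = -27/2, RHS = -135/4. No, v is not the weak derivative of u.

u(x) = 2*x - 2, classical derivative u'(x) = 2.
φ(x) = x²(3−x), so φ'(x) = 3*x*(2 - x).
Note φ(0) = φ(3) = 0, so the boundary term u·φ vanishes.
LHS = ∫_0^3 u(x) φ'(x) dx = ∫_0^3 (-6*x^3 + 18*x^2 - 12*x) dx. Term by term:
  ∫_0^3 -6*x^3 dx = -243/2;  ∫_0^3 18*x^2 dx = 162;  ∫_0^3 -12*x dx = -54.
Sum: -243/2 + 162 − 54 = -27/2.
So LHS = -27/2.
∫_0^3 v(x) φ(x) dx = ∫_0^3 (-5*x^3 + 15*x^2) dx. Term by term:
  ∫_0^3 -5*x^3 dx = -405/4;  ∫_0^3 15*x^2 dx = 135.
Sum: -405/4 + 135 = 135/4.
So RHS = -∫_0^3 v(x) φ(x) dx = -135/4.
LHS − RHS = 81/4 ≠ 0, so the identity fails.
(For a valid weak derivative the identity must hold for EVERY test function, in particular this one. The failure shows v is NOT the weak derivative of u.)
Correct weak derivative would be u'(x) = 2.


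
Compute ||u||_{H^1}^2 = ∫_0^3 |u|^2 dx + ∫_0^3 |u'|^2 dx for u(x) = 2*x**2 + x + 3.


||u||_{H^1}^2 = 3147/5

The H^1 norm (squared) on an interval (0, L) is
  ||u||_{H^1}^2 = ∫_0^L u(x)^2 dx + ∫_0^L u'(x)^2 dx.
Compute u'(x) = 4*x + 1.
Then u(x)^2 = 4*x**4 + 4*x**3 + 13*x**2 + 6*x + 9 and u'(x)^2 = 16*x**2 + 8*x + 1.
Integrate each monomial from 0 to 3 using ∫_0^3 c·x^n dx = c·3^(n+1)/(n+1):
  ∫_0^3 u(x)^2 dx = ∫_0^3 (4*x^4 + 4*x^3 + 13*x^2 + 6*x + 9) dx. Term by term:
    ∫_0^3 4*x^4 dx = 972/5;  ∫_0^3 4*x^3 dx = 81;  ∫_0^3 13*x^2 dx = 117;
    ∫_0^3 6*x dx = 27;  ∫_0^3 9 dx = 27.
  Sum: 972/5 + 81 + 117 + 27 + 27 = 2232/5.
  ∫_0^3 u'(x)^2 dx = ∫_0^3 (16*x^2 + 8*x + 1) dx. Term by term:
    ∫_0^3 16*x^2 dx = 144;  ∫_0^3 8*x dx = 36;  ∫_0^3 1 dx = 3.
  Sum: 144 + 36 + 3 = 183.
Adding: ||u||_{H^1}^2 = 2232/5 + 183 = 3147/5.


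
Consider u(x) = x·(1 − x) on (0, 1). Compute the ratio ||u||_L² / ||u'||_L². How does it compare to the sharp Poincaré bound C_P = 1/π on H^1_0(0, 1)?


||u||_L² / ||u'||_L² = sqrt(10)/10 < C_P = 1/π.

u(x) = x·(1 − x), so u'(x) = 1 - 2*x.
u(x) = x·(1 − x) vanishes at x = 0 and x = 1, so u ∈ H^1_0(0, 1). Differentiate via the product rule and integrate the resulting polynomials term by term.
  ∫_0^1 u² dx = ∫_0^1 (x^4 - 2*x^3 + x^2) dx. Term by term:
    ∫_0^1 x^4 dx = 1/5;  ∫_0^1 -2*x^3 dx = -1/2;  ∫_0^1 x^2 dx = 1/3.
  Sum: 1/5 − 1/2 + 1/3 = 1/30.
  ∫_0^1 (u')² dx = ∫_0^1 (4*x^2 - 4*x + 1) dx. Term by term:
    ∫_0^1 4*x^2 dx = 4/3;  ∫_0^1 -4*x dx = -2;  ∫_0^1 1 dx = 1.
  Sum: 4/3 − 2 + 1 = 1/3.
∫_0^1 u² dx = 1/30, so ||u||_L² = sqrt(30)/30.
∫_0^1 (u')² dx = 1/3, so ||u'||_L² = sqrt(3)/3.
Ratio ||u||_L² / ||u'||_L² = sqrt(10)/10.
Sharp Poincaré constant on H^1_0(0, 1) is C_P = L/π = 1/π, achieved by sin(π·x).
A polynomial bump cannot attain the sharp Poincaré constant (only the first sine eigenfunction does), so the ratio is strictly less than C_P, consistent with ||u||_L² ≤ C_P ||u'||_L².


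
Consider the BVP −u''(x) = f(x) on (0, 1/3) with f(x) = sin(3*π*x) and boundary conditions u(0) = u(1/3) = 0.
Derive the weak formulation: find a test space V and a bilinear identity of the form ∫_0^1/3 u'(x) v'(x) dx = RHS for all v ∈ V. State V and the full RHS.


V = H^1_0(0, 1/3) (so v(0) = v(1/3) = 0); weak form: ∫_0^1/3 u'v' dx = ∫_0^1/3 (sin(3*π*x)) v dx for all v ∈ V.

Multiply both sides by a test function v and integrate from 0 to 1/3:
  ∫_0^1/3 −u''(x) v(x) dx = ∫_0^1/3 f(x) v(x) dx.
Integrate the LHS by parts once:
  ∫_0^1/3 −u'' v dx = −[u'(x) v(x)]_0^1/3 + ∫_0^1/3 u'(x) v'(x) dx.
Thus ∫_0^1/3 u'(x) v'(x) dx = ∫_0^1/3 f(x) v(x) dx + [u'(x) v(x)]_0^1/3.
Choose V so that boundary terms are either known or forced to vanish.
u is Dirichlet: u(0) = u(1/3) = 0. Let V = H^1_0(0, 1/3); then v(0) = v(1/3) = 0, and [u' v]_0^1/3 = 0.
Weak formulation: find u (satisfying any essential BC) such that ∫_0^1/3 u'(x) v'(x) dx = ∫_0^1/3 f v dx for all v ∈ V.
Substituting f(x) = sin(3*π*x), the right-hand side is ∫_0^1/3 (sin(3*π*x)) v dx.


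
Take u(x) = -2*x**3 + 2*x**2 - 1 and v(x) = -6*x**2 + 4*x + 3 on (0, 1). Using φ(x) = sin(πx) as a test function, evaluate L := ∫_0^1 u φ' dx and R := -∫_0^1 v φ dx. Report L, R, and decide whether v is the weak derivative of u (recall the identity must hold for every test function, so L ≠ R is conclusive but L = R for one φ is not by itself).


LHS = -24/π^3 + 2/π, RHS = -4/π - 24/π^3. No, v is not the weak derivative of u.

u(x) = -2*x**3 + 2*x**2 - 1, classical derivative u'(x) = -6*x**2 + 4*x.
φ(x) = sin(πx), so φ'(x) = π*cos(π*x).
Note φ(0) = φ(1) = 0, so the boundary term u·φ vanishes.
LHS = ∫_0^1 u(x) φ'(x) dx = ∫_0^1 (-2*π*x^3*cos(π*x) + 2*π*x^2*cos(π*x) - π*cos(π*x)) dx. Term by term:
  ∫_0^1 -π*cos(π*x) dx = 0;  ∫_0^1 -2*π*x^3*cos(π*x) dx = -24/π^3 + 6/π;  ∫_0^1 2*π*x^2*cos(π*x) dx = -4/π.
Sum: 0 + -24/π^3 + 6/π − 4/π = -24/π^3 + 2/π.
So LHS = -24/π^3 + 2/π.
∫_0^1 v(x) φ(x) dx = ∫_0^1 (-6*x^2*sin(π*x) + 4*x*sin(π*x) + 3*sin(π*x)) dx. Term by term:
  ∫_0^1 3*sin(π*x) dx = 6/π;  ∫_0^1 -6*x^2*sin(π*x) dx = -6/π + 24/π^3;  ∫_0^1 4*x*sin(π*x) dx = 4/π.
Sum: 6/π + -6/π + 24/π^3 + 4/π = 24/π^3 + 4/π.
So RHS = -∫_0^1 v(x) φ(x) dx = -4/π - 24/π^3.
LHS − RHS = 6/π ≠ 0, so the identity fails.
(For a valid weak derivative the identity must hold for EVERY test function, in particular this one. The failure shows v is NOT the weak derivative of u.)
Correct weak derivative would be u'(x) = -6*x**2 + 4*x.


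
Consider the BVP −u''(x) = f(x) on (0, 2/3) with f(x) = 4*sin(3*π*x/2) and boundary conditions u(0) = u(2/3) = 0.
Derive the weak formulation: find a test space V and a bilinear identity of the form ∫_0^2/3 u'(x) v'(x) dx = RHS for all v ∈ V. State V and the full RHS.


V = H^1_0(0, 2/3) (so v(0) = v(2/3) = 0); weak form: ∫_0^2/3 u'v' dx = ∫_0^2/3 (4*sin(3*π*x/2)) v dx for all v ∈ V.

Multiply both sides by a test function v and integrate from 0 to 2/3:
  ∫_0^2/3 −u''(x) v(x) dx = ∫_0^2/3 f(x) v(x) dx.
Integrate the LHS by parts once:
  ∫_0^2/3 −u'' v dx = −[u'(x) v(x)]_0^2/3 + ∫_0^2/3 u'(x) v'(x) dx.
Thus ∫_0^2/3 u'(x) v'(x) dx = ∫_0^2/3 f(x) v(x) dx + [u'(x) v(x)]_0^2/3.
Choose V so that boundary terms are either known or forced to vanish.
u is Dirichlet: u(0) = u(2/3) = 0. Let V = H^1_0(0, 2/3); then v(0) = v(2/3) = 0, and [u' v]_0^2/3 = 0.
Weak formulation: find u (satisfying any essential BC) such that ∫_0^2/3 u'(x) v'(x) dx = ∫_0^2/3 f v dx for all v ∈ V.
Substituting f(x) = 4*sin(3*π*x/2), the right-hand side is ∫_0^2/3 (4*sin(3*π*x/2)) v dx.


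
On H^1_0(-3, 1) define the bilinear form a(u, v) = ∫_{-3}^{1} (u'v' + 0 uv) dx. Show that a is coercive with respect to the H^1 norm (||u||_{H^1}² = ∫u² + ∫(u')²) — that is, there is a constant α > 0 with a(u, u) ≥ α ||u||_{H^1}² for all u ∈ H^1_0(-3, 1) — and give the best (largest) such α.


α = π^2/(π^2 + 16)

Coercivity of a(·,·) on H^1_0(-3, 1) means a(u, u) ≥ α ||u||_{H^1}² for every u ∈ H^1_0.
The interval has length L = 4, and Poincaré/coercivity depend only on L. Here a(u, u) = ∫(u')² + (0)·∫u².
Here c = 0, so a(u,u) = ∫(u')² alone. The condition a(u,u) ≥ α||u||_{H^1}² reads (1−α)∫(u')² ≥ (α−c)∫u². Any admissible α is ≤ 1 (rapidly oscillating u have ∫u²/∫(u')² → 0), and α = 1 would force 0 ≥ (1−c)∫u², impossible since c < 1; so 1−α > 0. By the sharp Poincaré inequality on H^1_0 of an interval of length L, ∫(u')² ≥ (π/L)²∫u² with equality for the first sine mode sin(π(x−x₀)/L) (x₀ the left endpoint), so the inequality holds for all u iff (1−α)(π/L)² ≥ α − c, i.e. α ≤ ((π/L)² + c)/((π/L)² + 1) = (1 + c(L/π)²)/(1 + (L/π)²). (Direct route, valid since c ≤ 0: Poincaré gives c∫u² ≥ c(L/π)²∫(u')², so a(u,u) ≥ (1 + c(L/π)²)∫(u')², while ||u||_{H^1}² ≤ (1 + (L/π)²)∫(u')²; dividing yields the same α.) With (π/L)² = π^2/16 and c = 0, the largest admissible constant is α = ((π/L)² + c)/((π/L)² + 1).
Simplifying, α = π^2/(π^2 + 16).


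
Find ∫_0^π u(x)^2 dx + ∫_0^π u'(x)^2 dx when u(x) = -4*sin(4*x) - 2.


||u||_{H^1(0,π)}^2 = 140*π

u'(x) = -16*cos(4*x).
Expand u² and (u')² and integrate term by term on (0, π), using: for integers n ≥ 1, ∫_0^π sin²(nx) dx = ∫_0^π cos²(nx) dx = π/2; for n ≠ n', ∫_0^π sin(nx)sin(n'x) dx = ∫_0^π cos(nx)cos(n'x) dx = 0; and by product-to-sum, ∫_0^π sin(nx)cos(n'x) dx = ½∫_0^π [sin((n+n')x) + sin((n−n')x)] dx, which is 0 when n+n' is even and 2n/(n²−n'²) when n+n' is odd (it need not vanish on (0, π)). For the constant mode: ∫_0^π 1 dx = π, ∫_0^π cos(nx) dx = 0, ∫_0^π sin(nx) dx = (1−(−1)^n)/n.
  u² squared terms: (-2)²·∫1 dx = 4·π = 4*π;  (-4)²·∫sin(4x)² dx = 16·π/2 = 8*π.
  u² cross terms: 2·(-2)·(-4)·∫1·sin(4x) dx = 16·(0) = 0.
  So ∫_0^π u² dx = 4*π + 8*π + 0 = 12*π.
  (u')² squared terms: (-16)²·∫cos(4x)² dx = 256·π/2 = 128*π.
  So ∫_0^π (u')² dx = 128*π.
||u||_{H^1}^2 = (12*π) + (128*π) = 140*π.


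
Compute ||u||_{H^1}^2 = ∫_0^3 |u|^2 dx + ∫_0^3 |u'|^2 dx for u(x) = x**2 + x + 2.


||u||_{H^1}^2 = 2211/10

The H^1 norm (squared) on an interval (0, L) is
  ||u||_{H^1}^2 = ∫_0^L u(x)^2 dx + ∫_0^L u'(x)^2 dx.
Compute u'(x) = 2*x + 1.
Then u(x)^2 = x**4 + 2*x**3 + 5*x**2 + 4*x + 4 and u'(x)^2 = 4*x**2 + 4*x + 1.
Integrate each monomial from 0 to 3 using ∫_0^3 c·x^n dx = c·3^(n+1)/(n+1):
  ∫_0^3 u(x)^2 dx = ∫_0^3 (x^4 + 2*x^3 + 5*x^2 + 4*x + 4) dx. Term by term:
    ∫_0^3 x^4 dx = 243/5;  ∫_0^3 2*x^3 dx = 81/2;  ∫_0^3 5*x^2 dx = 45;
    ∫_0^3 4*x dx = 18;  ∫_0^3 4 dx = 12.
  Sum: 243/5 + 81/2 + 45 + 18 + 12 = 1641/10.
  ∫_0^3 u'(x)^2 dx = ∫_0^3 (4*x^2 + 4*x + 1) dx. Term by term:
    ∫_0^3 4*x^2 dx = 36;  ∫_0^3 4*x dx = 18;  ∫_0^3 1 dx = 3.
  Sum: 36 + 18 + 3 = 57.
Adding: ||u||_{H^1}^2 = 1641/10 + 57 = 2211/10.


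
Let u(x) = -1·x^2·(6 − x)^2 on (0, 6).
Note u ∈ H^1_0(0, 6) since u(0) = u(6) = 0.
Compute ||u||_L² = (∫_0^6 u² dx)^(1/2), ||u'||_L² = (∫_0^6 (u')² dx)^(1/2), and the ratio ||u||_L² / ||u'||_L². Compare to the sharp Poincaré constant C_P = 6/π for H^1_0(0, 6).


||u||_L² / ||u'||_L² = sqrt(3) < C_P = 6/π.

u(x) = -1·x^2·(6 − x)^2, so u'(x) = 4*x*(-x^2 + 9*x - 18).
u(x) = -1·x^2·(6 − x)^2 vanishes at x = 0 and x = 6, so u ∈ H^1_0(0, 6). Differentiate via the product rule and integrate the resulting polynomials term by term.
  ∫_0^6 u² dx = ∫_0^6 (x^8 - 24*x^7 + 216*x^6 - 864*x^5 + 1296*x^4) dx. Term by term:
    ∫_0^6 x^8 dx = 1119744;  ∫_0^6 -24*x^7 dx = -5038848;  ∫_0^6 216*x^6 dx = 60466176/7;
    ∫_0^6 -864*x^5 dx = -6718464;  ∫_0^6 1296*x^4 dx = 10077696/5.
  Sum: 1119744 − 5038848 + 60466176/7 − 6718464 + 10077696/5 = 559872/35.
  ∫_0^6 (u')² dx = ∫_0^6 (16*x^6 - 288*x^5 + 1872*x^4 - 5184*x^3 + 5184*x^2) dx. Term by term:
    ∫_0^6 16*x^6 dx = 4478976/7;  ∫_0^6 -288*x^5 dx = -2239488;  ∫_0^6 1872*x^4 dx = 14556672/5;
    ∫_0^6 -5184*x^3 dx = -1679616;  ∫_0^6 5184*x^2 dx = 373248.
  Sum: 4478976/7 − 2239488 + 14556672/5 − 1679616 + 373248 = 186624/35.
∫_0^6 u² dx = 559872/35, so ||u||_L² = 432*sqrt(105)/35.
∫_0^6 (u')² dx = 186624/35, so ||u'||_L² = 432*sqrt(35)/35.
Ratio ||u||_L² / ||u'||_L² = sqrt(3).
Sharp Poincaré constant on H^1_0(0, 6) is C_P = L/π = 6/π, achieved by sin(π/6·x).
A polynomial bump cannot attain the sharp Poincaré constant (only the first sine eigenfunction does), so the ratio is strictly less than C_P, consistent with ||u||_L² ≤ C_P ||u'||_L².


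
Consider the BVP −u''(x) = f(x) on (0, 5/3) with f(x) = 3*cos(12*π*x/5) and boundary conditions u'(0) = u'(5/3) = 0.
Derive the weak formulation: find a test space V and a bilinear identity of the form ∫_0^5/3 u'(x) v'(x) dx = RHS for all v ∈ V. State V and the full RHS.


V = H^1(0, 5/3) (no boundary constraint on v; u is determined up to an additive constant); weak form: ∫_0^5/3 u'v' dx = ∫_0^5/3 (3*cos(12*π*x/5)) v dx for all v ∈ V.

Multiply both sides by a test function v and integrate from 0 to 5/3:
  ∫_0^5/3 −u''(x) v(x) dx = ∫_0^5/3 f(x) v(x) dx.
Integrate the LHS by parts once:
  ∫_0^5/3 −u'' v dx = −[u'(x) v(x)]_0^5/3 + ∫_0^5/3 u'(x) v'(x) dx.
Thus ∫_0^5/3 u'(x) v'(x) dx = ∫_0^5/3 f(x) v(x) dx + [u'(x) v(x)]_0^5/3.
Choose V so that boundary terms are either known or forced to vanish.
u has homogeneous Neumann: u'(0) = u'(5/3) = 0. So [u' v]_0^5/3 = 0·v(5/3) − 0·v(0) = 0 for any v; take V = H^1(0, 5/3).
Weak formulation: find u (satisfying any essential BC) such that ∫_0^5/3 u'(x) v'(x) dx = ∫_0^5/3 f v dx for all v ∈ V (homogeneous Neumann, so boundary terms vanish).
Substituting f(x) = 3*cos(12*π*x/5), the right-hand side is ∫_0^5/3 (3*cos(12*π*x/5)) v dx.
Compatibility check (pure Neumann): taking v ≡ 1 ∈ V gives 0 = ∫_0^5/3 f dx + (0) − (0), i.e. ∫_0^5/3 f dx must equal u'(0) − u'(5/3) = 0. Indeed ∫_0^5/3 (3*cos(12*π*x/5)) dx = 0, so the data are compatible. The solution is then unique only up to an additive constant (fix it e.g. by requiring ∫_0^5/3 u dx = 0).


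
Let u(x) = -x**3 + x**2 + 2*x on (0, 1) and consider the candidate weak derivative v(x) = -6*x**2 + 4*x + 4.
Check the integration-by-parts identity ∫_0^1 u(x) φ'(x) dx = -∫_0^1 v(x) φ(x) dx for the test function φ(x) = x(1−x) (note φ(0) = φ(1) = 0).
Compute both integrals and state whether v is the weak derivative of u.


LHS = -7/20, RHS = -7/10. No, v is not the weak derivative of u.

u(x) = -x**3 + x**2 + 2*x, classical derivative u'(x) = -3*x**2 + 2*x + 2.
φ(x) = x(1−x), so φ'(x) = 1 - 2*x.
Note φ(0) = φ(1) = 0, so the boundary term u·φ vanishes.
LHS = ∫_0^1 u(x) φ'(x) dx = ∫_0^1 (2*x^4 - 3*x^3 - 3*x^2 + 2*x) dx. Term by term:
  ∫_0^1 2*x^4 dx = 2/5;  ∫_0^1 -3*x^3 dx = -3/4;  ∫_0^1 -3*x^2 dx = -1;
  ∫_0^1 2*x dx = 1.
Sum: 2/5 − 3/4 − 1 + 1 = -7/20.
So LHS = -7/20.
∫_0^1 v(x) φ(x) dx = ∫_0^1 (6*x^4 - 10*x^3 + 4*x) dx. Term by term:
  ∫_0^1 6*x^4 dx = 6/5;  ∫_0^1 -10*x^3 dx = -5/2;  ∫_0^1 4*x dx = 2.
Sum: 6/5 − 5/2 + 2 = 7/10.
So RHS = -∫_0^1 v(x) φ(x) dx = -7/10.
LHS − RHS = 7/20 ≠ 0, so the identity fails.
(For a valid weak derivative the identity must hold for EVERY test function, in particular this one. The failure shows v is NOT the weak derivative of u.)
Correct weak derivative would be u'(x) = -3*x**2 + 2*x + 2.


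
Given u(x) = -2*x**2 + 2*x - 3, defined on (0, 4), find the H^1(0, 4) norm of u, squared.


||u||_{H^1}^2 = 12268/15

The H^1 norm (squared) on an interval (0, L) is
  ||u||_{H^1}^2 = ∫_0^L u(x)^2 dx + ∫_0^L u'(x)^2 dx.
Compute u'(x) = 2 - 4*x.
Then u(x)^2 = 4*x**4 - 8*x**3 + 16*x**2 - 12*x + 9 and u'(x)^2 = 16*x**2 - 16*x + 4.
Integrate each monomial from 0 to 4 using ∫_0^4 c·x^n dx = c·4^(n+1)/(n+1):
  ∫_0^4 u(x)^2 dx = ∫_0^4 (4*x^4 - 8*x^3 + 16*x^2 - 12*x + 9) dx. Term by term:
    ∫_0^4 4*x^4 dx = 4096/5;  ∫_0^4 -8*x^3 dx = -512;  ∫_0^4 16*x^2 dx = 1024/3;
    ∫_0^4 -12*x dx = -96;  ∫_0^4 9 dx = 36.
  Sum: 4096/5 − 512 + 1024/3 − 96 + 36 = 8828/15.
  ∫_0^4 u'(x)^2 dx = ∫_0^4 (16*x^2 - 16*x + 4) dx. Term by term:
    ∫_0^4 16*x^2 dx = 1024/3;  ∫_0^4 -16*x dx = -128;  ∫_0^4 4 dx = 16.
  Sum: 1024/3 − 128 + 16 = 688/3.
Adding: ||u||_{H^1}^2 = 8828/15 + 688/3 = 12268/15.


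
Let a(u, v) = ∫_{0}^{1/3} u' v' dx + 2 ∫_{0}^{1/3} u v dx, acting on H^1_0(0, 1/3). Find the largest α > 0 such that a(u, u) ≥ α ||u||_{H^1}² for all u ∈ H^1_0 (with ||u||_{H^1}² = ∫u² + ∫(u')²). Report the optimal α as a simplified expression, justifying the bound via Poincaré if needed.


α = 1

Coercivity of a(·,·) on H^1_0(0, 1/3) means a(u, u) ≥ α ||u||_{H^1}² for every u ∈ H^1_0.
The interval has length L = 1/3, and Poincaré/coercivity depend only on L. Here a(u, u) = ∫(u')² + (2)·∫u².
Here c = 2 ≥ 1, so a(u,u) = ∫(u')² + c∫u² ≥ ∫(u')² + ∫u² = ||u||_{H^1}², i.e. α = 1 works. No larger α is possible: a(u,u) ≥ α||u||_{H^1}² means (1−α)∫(u')² ≥ (α−c)∫u², and for the modes u_n = sin(nπ(x−x₀)/L) (x₀ the left endpoint) one has ∫u_n²/∫(u_n')² = (L/(nπ))² → 0, so a(u_n,u_n)/||u_n||_{H^1}² → 1. Hence the optimal constant is α = 1.
Therefore α = 1.


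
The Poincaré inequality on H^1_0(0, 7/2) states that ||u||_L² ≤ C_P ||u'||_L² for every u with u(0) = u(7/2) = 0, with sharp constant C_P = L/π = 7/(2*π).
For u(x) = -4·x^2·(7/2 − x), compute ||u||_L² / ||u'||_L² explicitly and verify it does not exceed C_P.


||u||_L² / ||u'||_L² = sqrt(14)/4 < C_P = 7/(2*π).

u(x) = -4·x^2·(7/2 − x), so u'(x) = 4*x*(3*x - 7).
u(x) = -4·x^2·(7/2 − x) vanishes at x = 0 and x = 7/2, so u ∈ H^1_0(0, 7/2). Differentiate via the product rule and integrate the resulting polynomials term by term.
  ∫_0^7/2 u² dx = ∫_0^7/2 (16*x^6 - 112*x^5 + 196*x^4) dx. Term by term:
    ∫_0^7/2 16*x^6 dx = 117649/8;  ∫_0^7/2 -112*x^5 dx = -823543/24;  ∫_0^7/2 196*x^4 dx = 823543/40.
  Sum: 117649/8 − 823543/24 + 823543/40 = 117649/120.
  ∫_0^7/2 (u')² dx = ∫_0^7/2 (144*x^4 - 672*x^3 + 784*x^2) dx. Term by term:
    ∫_0^7/2 144*x^4 dx = 151263/10;  ∫_0^7/2 -672*x^3 dx = -50421/2;  ∫_0^7/2 784*x^2 dx = 33614/3.
  Sum: 151263/10 − 50421/2 + 33614/3 = 16807/15.
∫_0^7/2 u² dx = 117649/120, so ||u||_L² = 343*sqrt(30)/60.
∫_0^7/2 (u')² dx = 16807/15, so ||u'||_L² = 49*sqrt(105)/15.
Ratio ||u||_L² / ||u'||_L² = sqrt(14)/4.
Sharp Poincaré constant on H^1_0(0, 7/2) is C_P = L/π = 7/(2*π), achieved by sin(2*π/7·x).
A polynomial bump cannot attain the sharp Poincaré constant (only the first sine eigenfunction does), so the ratio is strictly less than C_P, consistent with ||u||_L² ≤ C_P ||u'||_L².


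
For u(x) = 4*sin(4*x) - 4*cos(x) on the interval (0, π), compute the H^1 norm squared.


||u||_{H^1(0,π)}^2 = -512/15 + 152*π

u'(x) = 4*sin(x) + 16*cos(4*x).
Expand u² and (u')² and integrate term by term on (0, π), using: for integers n ≥ 1, ∫_0^π sin²(nx) dx = ∫_0^π cos²(nx) dx = π/2; for n ≠ n', ∫_0^π sin(nx)sin(n'x) dx = ∫_0^π cos(nx)cos(n'x) dx = 0; and by product-to-sum, ∫_0^π sin(nx)cos(n'x) dx = ½∫_0^π [sin((n+n')x) + sin((n−n')x)] dx, which is 0 when n+n' is even and 2n/(n²−n'²) when n+n' is odd (it need not vanish on (0, π)).
  u² squared terms: (-4)²·∫cos(x)² dx = 16·π/2 = 8*π;  (4)²·∫sin(4x)² dx = 16·π/2 = 8*π.
  u² cross terms: 2·(-4)·(4)·∫cos(x)·sin(4x) dx = -32·(8/15) = -256/15.
  So ∫_0^π u² dx = 8*π + 8*π − 256/15 = -256/15 + 16*π.
  (u')² squared terms: (4)²·∫sin(x)² dx = 16·π/2 = 8*π;  (16)²·∫cos(4x)² dx = 256·π/2 = 128*π.
  (u')² cross terms: 2·(4)·(16)·∫sin(x)·cos(4x) dx = 128·(-2/15) = -256/15.
  So ∫_0^π (u')² dx = 8*π + 128*π − 256/15 = -256/15 + 136*π.
||u||_{H^1}^2 = (-256/15 + 16*π) + (-256/15 + 136*π) = -512/15 + 152*π.


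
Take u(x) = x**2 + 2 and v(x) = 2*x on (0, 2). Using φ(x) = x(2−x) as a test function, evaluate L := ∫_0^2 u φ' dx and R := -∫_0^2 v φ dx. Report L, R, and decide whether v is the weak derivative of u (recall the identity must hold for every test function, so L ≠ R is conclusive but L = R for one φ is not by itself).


LHS = -8/3, RHS = -8/3. Yes, v = u' weakly.

u(x) = x**2 + 2, classical derivative u'(x) = 2*x.
φ(x) = x(2−x), so φ'(x) = 2 - 2*x.
Note φ(0) = φ(2) = 0, so the boundary term u·φ vanishes.
LHS = ∫_0^2 u(x) φ'(x) dx = ∫_0^2 (-2*x^3 + 2*x^2 - 4*x + 4) dx. Term by term:
  ∫_0^2 -2*x^3 dx = -8;  ∫_0^2 2*x^2 dx = 16/3;  ∫_0^2 -4*x dx = -8;
  ∫_0^2 4 dx = 8.
Sum: -8 + 16/3 − 8 + 8 = -8/3.
So LHS = -8/3.
∫_0^2 v(x) φ(x) dx = ∫_0^2 (-2*x^3 + 4*x^2) dx. Term by term:
  ∫_0^2 -2*x^3 dx = -8;  ∫_0^2 4*x^2 dx = 32/3.
Sum: -8 + 32/3 = 8/3.
So RHS = -∫_0^2 v(x) φ(x) dx = -8/3.
LHS = RHS, so the identity holds for this test φ.
Moreover u is smooth here and v(x) = u'(x) = 2*x pointwise, so the identity holds for every test function. Hence v is the weak derivative of u.


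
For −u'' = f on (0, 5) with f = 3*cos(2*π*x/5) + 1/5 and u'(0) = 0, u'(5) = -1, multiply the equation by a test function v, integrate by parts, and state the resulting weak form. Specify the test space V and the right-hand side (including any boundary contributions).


V = H^1(0, 5) (v unrestricted at boundary; u is determined up to an additive constant); weak form: ∫_0^5 u'v' dx = ∫_0^5 (3*cos(2*π*x/5) + 1/5) v dx − v(5) for all v ∈ V.

Multiply both sides by a test function v and integrate from 0 to 5:
  ∫_0^5 −u''(x) v(x) dx = ∫_0^5 f(x) v(x) dx.
Integrate the LHS by parts once:
  ∫_0^5 −u'' v dx = −[u'(x) v(x)]_0^5 + ∫_0^5 u'(x) v'(x) dx.
Thus ∫_0^5 u'(x) v'(x) dx = ∫_0^5 f(x) v(x) dx + [u'(x) v(x)]_0^5.
Choose V so that boundary terms are either known or forced to vanish.
u has inhomogeneous Neumann u'(0) = 0, u'(5) = -1. [u' v]_0^5 = (-1)·v(5) − (0)·v(0) = − v(5). Take V = H^1(0, 5); boundary term becomes part of RHS.
Weak formulation: find u (satisfying any essential BC) such that ∫_0^5 u'(x) v'(x) dx = ∫_0^5 f v dx − v(5) for all v ∈ V (Neumann data are natural BCs: they enter the RHS as boundary terms).
Substituting f(x) = 3*cos(2*π*x/5) + 1/5, the right-hand side is ∫_0^5 (3*cos(2*π*x/5) + 1/5) v dx − v(5).
Compatibility check (pure Neumann): taking v ≡ 1 ∈ V gives 0 = ∫_0^5 f dx + (-1) − (0), i.e. ∫_0^5 f dx must equal u'(0) − u'(5) = 1. Indeed ∫_0^5 (3*cos(2*π*x/5) + 1/5) dx = 1, so the data are compatible. The solution is then unique only up to an additive constant (fix it e.g. by requiring ∫_0^5 u dx = 0).


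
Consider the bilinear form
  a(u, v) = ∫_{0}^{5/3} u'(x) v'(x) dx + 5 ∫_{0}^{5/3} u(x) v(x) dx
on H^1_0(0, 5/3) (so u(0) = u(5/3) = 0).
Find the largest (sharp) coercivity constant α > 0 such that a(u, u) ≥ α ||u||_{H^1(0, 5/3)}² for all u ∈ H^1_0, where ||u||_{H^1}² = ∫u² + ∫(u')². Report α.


α = 1

Coercivity of a(·,·) on H^1_0(0, 5/3) means a(u, u) ≥ α ||u||_{H^1}² for every u ∈ H^1_0.
The interval has length L = 5/3, and Poincaré/coercivity depend only on L. Here a(u, u) = ∫(u')² + (5)·∫u².
Here c = 5 ≥ 1, so a(u,u) = ∫(u')² + c∫u² ≥ ∫(u')² + ∫u² = ||u||_{H^1}², i.e. α = 1 works. No larger α is possible: a(u,u) ≥ α||u||_{H^1}² means (1−α)∫(u')² ≥ (α−c)∫u², and for the modes u_n = sin(nπ(x−x₀)/L) (x₀ the left endpoint) one has ∫u_n²/∫(u_n')² = (L/(nπ))² → 0, so a(u_n,u_n)/||u_n||_{H^1}² → 1. Hence the optimal constant is α = 1.
Therefore α = 1.


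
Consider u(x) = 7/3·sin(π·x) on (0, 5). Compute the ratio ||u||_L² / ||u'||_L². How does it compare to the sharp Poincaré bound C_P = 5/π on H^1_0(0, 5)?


||u||_L² / ||u'||_L² = 1/π < C_P = 5/π.

u(x) = 7/3·sin(π·x), so u'(x) = 7*π*cos(π*x)/3.
Writing u(x) = A·sin(kπx/L) with A = 7/3 and k = 5, use ∫_0^L sin²(kπx/L) dx = L/2 and ∫_0^L cos²(kπx/L) dx = L/2.
u² = 49/9·sin²(π·x) and (u')² = 49*π^2/9·cos²(π·x), and each of sin², cos² integrates to L/2 = 5/2 over (0, 5).
∫_0^5 u² dx = 245/18, so ||u||_L² = 7*sqrt(10)/6.
∫_0^5 (u')² dx = 245*π^2/18, so ||u'||_L² = 7*sqrt(10)*π/6.
Ratio ||u||_L² / ||u'||_L² = 1/π.
Sharp Poincaré constant on H^1_0(0, 5) is C_P = L/π = 5/π, achieved by sin(π/5·x).
This is the k = 5 harmonic; the ratio L/(kπ) is strictly less than C_P = L/π, consistent with the sharp inequality ||u||_L² ≤ C_P ||u'||_L².


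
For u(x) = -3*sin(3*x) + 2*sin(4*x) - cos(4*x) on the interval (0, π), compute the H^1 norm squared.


||u||_{H^1(0,π)}^2 = -612/7 + 175*π/2

u'(x) = 4*sin(4*x) - 9*cos(3*x) + 8*cos(4*x).
Expand u² and (u')² and integrate term by term on (0, π), using: for integers n ≥ 1, ∫_0^π sin²(nx) dx = ∫_0^π cos²(nx) dx = π/2; for n ≠ n', ∫_0^π sin(nx)sin(n'x) dx = ∫_0^π cos(nx)cos(n'x) dx = 0; and by product-to-sum, ∫_0^π sin(nx)cos(n'x) dx = ½∫_0^π [sin((n+n')x) + sin((n−n')x)] dx, which is 0 when n+n' is even and 2n/(n²−n'²) when n+n' is odd (it need not vanish on (0, π)).
  u² squared terms: (-1)²·∫cos(4x)² dx = 1·π/2 = π/2;  (-3)²·∫sin(3x)² dx = 9·π/2 = 9*π/2;  (2)²·∫sin(4x)² dx = 4·π/2 = 2*π.
  u² cross terms: 2·(-1)·(-3)·∫cos(4x)·sin(3x) dx = 6·(-6/7) = -36/7;  2·(-1)·(2)·∫cos(4x)·sin(4x) dx = -4·(0) = 0;  2·(-3)·(2)·∫sin(3x)·sin(4x) dx = -12·(0) = 0.
  So ∫_0^π u² dx = π/2 + 9*π/2 + 2*π − 36/7 + 0 + 0 = -36/7 + 7*π.
  (u')² squared terms: (-9)²·∫cos(3x)² dx = 81·π/2 = 81*π/2;  (4)²·∫sin(4x)² dx = 16·π/2 = 8*π;  (8)²·∫cos(4x)² dx = 64·π/2 = 32*π.
  (u')² cross terms: 2·(-9)·(4)·∫cos(3x)·sin(4x) dx = -72·(8/7) = -576/7;  2·(-9)·(8)·∫cos(3x)·cos(4x) dx = -144·(0) = 0;  2·(4)·(8)·∫sin(4x)·cos(4x) dx = 64·(0) = 0.
  So ∫_0^π (u')² dx = 81*π/2 + 8*π + 32*π − 576/7 + 0 + 0 = -576/7 + 161*π/2.
||u||_{H^1}^2 = (-36/7 + 7*π) + (-576/7 + 161*π/2) = -612/7 + 175*π/2.


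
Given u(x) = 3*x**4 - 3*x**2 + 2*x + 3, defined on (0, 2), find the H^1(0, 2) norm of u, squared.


||u||_{H^1}^2 = 35998/15

The H^1 norm (squared) on an interval (0, L) is
  ||u||_{H^1}^2 = ∫_0^L u(x)^2 dx + ∫_0^L u'(x)^2 dx.
Compute u'(x) = 12*x**3 - 6*x + 2.
Then u(x)^2 = 9*x**8 - 18*x**6 + 12*x**5 + 27*x**4 - 12*x**3 - 14*x**2 + 12*x + 9 and u'(x)^2 = 144*x**6 - 144*x**4 + 48*x**3 + 36*x**2 - 24*x + 4.
Integrate each monomial from 0 to 2 using ∫_0^2 c·x^n dx = c·2^(n+1)/(n+1):
  ∫_0^2 u(x)^2 dx = ∫_0^2 (9*x^8 - 18*x^6 + 12*x^5 + 27*x^4 - 12*x^3 - 14*x^2 + 12*x + 9) dx. Term by term:
    ∫_0^2 9*x^8 dx = 512;  ∫_0^2 -18*x^6 dx = -2304/7;  ∫_0^2 12*x^5 dx = 128;
    ∫_0^2 27*x^4 dx = 864/5;  ∫_0^2 -12*x^3 dx = -48;  ∫_0^2 -14*x^2 dx = -112/3;
    ∫_0^2 12*x dx = 24;  ∫_0^2 9 dx = 18.
  Sum: 512 − 2304/7 + 128 + 864/5 − 48 − 112/3 + 24 + 18 = 46234/105.
  ∫_0^2 u'(x)^2 dx = ∫_0^2 (144*x^6 - 144*x^4 + 48*x^3 + 36*x^2 - 24*x + 4) dx. Term by term:
    ∫_0^2 144*x^6 dx = 18432/7;  ∫_0^2 -144*x^4 dx = -4608/5;  ∫_0^2 48*x^3 dx = 192;
    ∫_0^2 36*x^2 dx = 96;  ∫_0^2 -24*x dx = -48;  ∫_0^2 4 dx = 8.
  Sum: 18432/7 − 4608/5 + 192 + 96 − 48 + 8 = 68584/35.
Adding: ||u||_{H^1}^2 = 46234/105 + 68584/35 = 35998/15.


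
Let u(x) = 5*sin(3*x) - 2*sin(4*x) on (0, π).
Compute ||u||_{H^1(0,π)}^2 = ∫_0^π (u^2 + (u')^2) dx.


||u||_{H^1(0,π)}^2 = 159*π

u'(x) = 15*cos(3*x) - 8*cos(4*x).
Expand u² and (u')² and integrate term by term on (0, π), using: for integers n ≥ 1, ∫_0^π sin²(nx) dx = ∫_0^π cos²(nx) dx = π/2; for n ≠ n', ∫_0^π sin(nx)sin(n'x) dx = ∫_0^π cos(nx)cos(n'x) dx = 0; and by product-to-sum, ∫_0^π sin(nx)cos(n'x) dx = ½∫_0^π [sin((n+n')x) + sin((n−n')x)] dx, which is 0 when n+n' is even and 2n/(n²−n'²) when n+n' is odd (it need not vanish on (0, π)).
  u² squared terms: (-2)²·∫sin(4x)² dx = 4·π/2 = 2*π;  (5)²·∫sin(3x)² dx = 25·π/2 = 25*π/2.
  u² cross terms: 2·(-2)·(5)·∫sin(4x)·sin(3x) dx = -20·(0) = 0.
  So ∫_0^π u² dx = 2*π + 25*π/2 + 0 = 29*π/2.
  (u')² squared terms: (-8)²·∫cos(4x)² dx = 64·π/2 = 32*π;  (15)²·∫cos(3x)² dx = 225·π/2 = 225*π/2.
  (u')² cross terms: 2·(-8)·(15)·∫cos(4x)·cos(3x) dx = -240·(0) = 0.
  So ∫_0^π (u')² dx = 32*π + 225*π/2 + 0 = 289*π/2.
||u||_{H^1}^2 = (29*π/2) + (289*π/2) = 159*π.


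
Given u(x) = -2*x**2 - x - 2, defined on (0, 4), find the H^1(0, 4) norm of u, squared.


||u||_{H^1}^2 = 25868/15

The H^1 norm (squared) on an interval (0, L) is
  ||u||_{H^1}^2 = ∫_0^L u(x)^2 dx + ∫_0^L u'(x)^2 dx.
Compute u'(x) = -4*x - 1.
Then u(x)^2 = 4*x**4 + 4*x**3 + 9*x**2 + 4*x + 4 and u'(x)^2 = 16*x**2 + 8*x + 1.
Integrate each monomial from 0 to 4 using ∫_0^4 c·x^n dx = c·4^(n+1)/(n+1):
  ∫_0^4 u(x)^2 dx = ∫_0^4 (4*x^4 + 4*x^3 + 9*x^2 + 4*x + 4) dx. Term by term:
    ∫_0^4 4*x^4 dx = 4096/5;  ∫_0^4 4*x^3 dx = 256;  ∫_0^4 9*x^2 dx = 192;
    ∫_0^4 4*x dx = 32;  ∫_0^4 4 dx = 16.
  Sum: 4096/5 + 256 + 192 + 32 + 16 = 6576/5.
  ∫_0^4 u'(x)^2 dx = ∫_0^4 (16*x^2 + 8*x + 1) dx. Term by term:
    ∫_0^4 16*x^2 dx = 1024/3;  ∫_0^4 8*x dx = 64;  ∫_0^4 1 dx = 4.
  Sum: 1024/3 + 64 + 4 = 1228/3.
Adding: ||u||_{H^1}^2 = 6576/5 + 1228/3 = 25868/15.


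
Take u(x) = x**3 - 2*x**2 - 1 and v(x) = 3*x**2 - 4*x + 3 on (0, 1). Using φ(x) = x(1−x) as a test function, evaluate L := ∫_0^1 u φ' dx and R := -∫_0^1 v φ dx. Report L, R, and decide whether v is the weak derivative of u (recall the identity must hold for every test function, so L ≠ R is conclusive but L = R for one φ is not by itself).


LHS = 11/60, RHS = -19/60. No, v is not the weak derivative of u.

u(x) = x**3 - 2*x**2 - 1, classical derivative u'(x) = 3*x**2 - 4*x.
φ(x) = x(1−x), so φ'(x) = 1 - 2*x.
Note φ(0) = φ(1) = 0, so the boundary term u·φ vanishes.
LHS = ∫_0^1 u(x) φ'(x) dx = ∫_0^1 (-2*x^4 + 5*x^3 - 2*x^2 + 2*x - 1) dx. Term by term:
  ∫_0^1 -2*x^4 dx = -2/5;  ∫_0^1 5*x^3 dx = 5/4;  ∫_0^1 -2*x^2 dx = -2/3;
  ∫_0^1 2*x dx = 1;  ∫_0^1 -1 dx = -1.
Sum: -2/5 + 5/4 − 2/3 + 1 − 1 = 11/60.
So LHS = 11/60.
∫_0^1 v(x) φ(x) dx = ∫_0^1 (-3*x^4 + 7*x^3 - 7*x^2 + 3*x) dx. Term by term:
  ∫_0^1 -3*x^4 dx = -3/5;  ∫_0^1 7*x^3 dx = 7/4;  ∫_0^1 -7*x^2 dx = -7/3;
  ∫_0^1 3*x dx = 3/2.
Sum: -3/5 + 7/4 − 7/3 + 3/2 = 19/60.
So RHS = -∫_0^1 v(x) φ(x) dx = -19/60.
LHS − RHS = 1/2 ≠ 0, so the identity fails.
(For a valid weak derivative the identity must hold for EVERY test function, in particular this one. The failure shows v is NOT the weak derivative of u.)
Correct weak derivative would be u'(x) = 3*x**2 - 4*x.


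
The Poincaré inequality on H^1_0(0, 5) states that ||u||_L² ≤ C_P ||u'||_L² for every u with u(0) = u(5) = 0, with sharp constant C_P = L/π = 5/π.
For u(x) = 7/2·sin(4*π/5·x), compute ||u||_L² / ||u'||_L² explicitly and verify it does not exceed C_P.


||u||_L² / ||u'||_L² = 5/(4*π) < C_P = 5/π.

u(x) = 7/2·sin(4*π/5·x), so u'(x) = 14*π*cos(4*π*x/5)/5.
Writing u(x) = A·sin(kπx/L) with A = 7/2 and k = 4, use ∫_0^L sin²(kπx/L) dx = L/2 and ∫_0^L cos²(kπx/L) dx = L/2.
u² = 49/4·sin²(4*π/5·x) and (u')² = 196*π^2/25·cos²(4*π/5·x), and each of sin², cos² integrates to L/2 = 5/2 over (0, 5).
∫_0^5 u² dx = 245/8, so ||u||_L² = 7*sqrt(10)/4.
∫_0^5 (u')² dx = 98*π^2/5, so ||u'||_L² = 7*sqrt(10)*π/5.
Ratio ||u||_L² / ||u'||_L² = 5/(4*π).
Sharp Poincaré constant on H^1_0(0, 5) is C_P = L/π = 5/π, achieved by sin(π/5·x).
This is the k = 4 harmonic; the ratio L/(kπ) is strictly less than C_P = L/π, consistent with the sharp inequality ||u||_L² ≤ C_P ||u'||_L².


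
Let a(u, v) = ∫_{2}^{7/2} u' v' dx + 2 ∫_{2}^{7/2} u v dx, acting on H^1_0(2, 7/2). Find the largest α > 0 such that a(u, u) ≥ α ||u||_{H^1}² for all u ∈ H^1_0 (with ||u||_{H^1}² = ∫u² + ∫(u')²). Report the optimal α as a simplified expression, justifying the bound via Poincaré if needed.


α = 1

Coercivity of a(·,·) on H^1_0(2, 7/2) means a(u, u) ≥ α ||u||_{H^1}² for every u ∈ H^1_0.
The interval has length L = 3/2, and Poincaré/coercivity depend only on L. Here a(u, u) = ∫(u')² + (2)·∫u².
Here c = 2 ≥ 1, so a(u,u) = ∫(u')² + c∫u² ≥ ∫(u')² + ∫u² = ||u||_{H^1}², i.e. α = 1 works. No larger α is possible: a(u,u) ≥ α||u||_{H^1}² means (1−α)∫(u')² ≥ (α−c)∫u², and for the modes u_n = sin(nπ(x−x₀)/L) (x₀ the left endpoint) one has ∫u_n²/∫(u_n')² = (L/(nπ))² → 0, so a(u_n,u_n)/||u_n||_{H^1}² → 1. Hence the optimal constant is α = 1.
Therefore α = 1.


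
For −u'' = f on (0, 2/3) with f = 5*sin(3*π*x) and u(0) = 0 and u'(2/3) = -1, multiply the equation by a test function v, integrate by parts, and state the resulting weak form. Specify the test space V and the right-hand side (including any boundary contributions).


V = {v ∈ H^1(0, 2/3) : v(0) = 0} (test functions vanish at x = 0 where u is specified); weak form: ∫_0^2/3 u'v' dx = ∫_0^2/3 (5*sin(3*π*x)) v dx − v(2/3) for all v ∈ V.

Multiply both sides by a test function v and integrate from 0 to 2/3:
  ∫_0^2/3 −u''(x) v(x) dx = ∫_0^2/3 f(x) v(x) dx.
Integrate the LHS by parts once:
  ∫_0^2/3 −u'' v dx = −[u'(x) v(x)]_0^2/3 + ∫_0^2/3 u'(x) v'(x) dx.
Thus ∫_0^2/3 u'(x) v'(x) dx = ∫_0^2/3 f(x) v(x) dx + [u'(x) v(x)]_0^2/3.
Choose V so that boundary terms are either known or forced to vanish.
Mixed BC: u(0) = 0 (Dirichlet) and u'(2/3) = -1 (Neumann). Define V = {v ∈ H^1(0, 2/3) : v(0) = 0}. Then [u' v]_0^2/3 = u'(2/3)·v(2/3) − u'(0)·0 = − v(2/3).
Weak formulation: find u (satisfying any essential BC) such that ∫_0^2/3 u'(x) v'(x) dx = ∫_0^2/3 f v dx − v(2/3) for all v ∈ V (Dirichlet at 0 absorbed into V; Neumann datum at x = 2/3 contributes the boundary term).
Substituting f(x) = 5*sin(3*π*x), the right-hand side is ∫_0^2/3 (5*sin(3*π*x)) v dx − v(2/3).


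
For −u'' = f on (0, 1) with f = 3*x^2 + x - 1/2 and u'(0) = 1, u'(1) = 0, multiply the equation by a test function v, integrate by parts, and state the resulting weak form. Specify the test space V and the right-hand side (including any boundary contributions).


V = H^1(0, 1) (v unrestricted at boundary; u is determined up to an additive constant); weak form: ∫_0^1 u'v' dx = ∫_0^1 (3*x^2 + x - 1/2) v dx − v(0) for all v ∈ V.

Multiply both sides by a test function v and integrate from 0 to 1:
  ∫_0^1 −u''(x) v(x) dx = ∫_0^1 f(x) v(x) dx.
Integrate the LHS by parts once:
  ∫_0^1 −u'' v dx = −[u'(x) v(x)]_0^1 + ∫_0^1 u'(x) v'(x) dx.
Thus ∫_0^1 u'(x) v'(x) dx = ∫_0^1 f(x) v(x) dx + [u'(x) v(x)]_0^1.
Choose V so that boundary terms are either known or forced to vanish.
u has inhomogeneous Neumann u'(0) = 1, u'(1) = 0. [u' v]_0^1 = (0)·v(1) − (1)·v(0) = − v(0). Take V = H^1(0, 1); boundary term becomes part of RHS.
Weak formulation: find u (satisfying any essential BC) such that ∫_0^1 u'(x) v'(x) dx = ∫_0^1 f v dx − v(0) for all v ∈ V (Neumann data are natural BCs: they enter the RHS as boundary terms).
Substituting f(x) = 3*x^2 + x - 1/2, the right-hand side is ∫_0^1 (3*x^2 + x - 1/2) v dx − v(0).
Compatibility check (pure Neumann): taking v ≡ 1 ∈ V gives 0 = ∫_0^1 f dx + (0) − (1), i.e. ∫_0^1 f dx must equal u'(0) − u'(1) = 1. Indeed ∫_0^1 (3*x^2 + x - 1/2) dx = 1, so the data are compatible. The solution is then unique only up to an additive constant (fix it e.g. by requiring ∫_0^1 u dx = 0).


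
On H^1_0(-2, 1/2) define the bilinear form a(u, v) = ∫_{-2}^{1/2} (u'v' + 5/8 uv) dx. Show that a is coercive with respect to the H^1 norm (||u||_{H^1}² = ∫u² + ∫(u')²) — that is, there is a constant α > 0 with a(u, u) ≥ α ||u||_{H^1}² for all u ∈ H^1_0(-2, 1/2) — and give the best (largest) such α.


α = (125 + 32*π^2)/(8*(25 + 4*π^2))

Coercivity of a(·,·) on H^1_0(-2, 1/2) means a(u, u) ≥ α ||u||_{H^1}² for every u ∈ H^1_0.
The interval has length L = 5/2, and Poincaré/coercivity depend only on L. Here a(u, u) = ∫(u')² + (5/8)·∫u².
Here 0 < c = 5/8 < 1. The condition a(u,u) ≥ α||u||_{H^1}² reads (1−α)∫(u')² ≥ (α−c)∫u². Any admissible α is ≤ 1 (rapidly oscillating u have ∫u²/∫(u')² → 0), and α = 1 would force 0 ≥ (1−c)∫u², impossible since c < 1; so 1−α > 0. By the sharp Poincaré inequality on H^1_0 of an interval of length L, ∫(u')² ≥ (π/L)²∫u² with equality for the first sine mode sin(π(x−x₀)/L) (x₀ the left endpoint), so the inequality holds for all u iff (1−α)(π/L)² ≥ α − c, i.e. α ≤ ((π/L)² + c)/((π/L)² + 1) = (1 + c(L/π)²)/(1 + (L/π)²). With (π/L)² = 4*π^2/25 and c = 5/8, the largest admissible constant is α = ((π/L)² + c)/((π/L)² + 1).
Simplifying, α = (125 + 32*π^2)/(8*(25 + 4*π^2)).


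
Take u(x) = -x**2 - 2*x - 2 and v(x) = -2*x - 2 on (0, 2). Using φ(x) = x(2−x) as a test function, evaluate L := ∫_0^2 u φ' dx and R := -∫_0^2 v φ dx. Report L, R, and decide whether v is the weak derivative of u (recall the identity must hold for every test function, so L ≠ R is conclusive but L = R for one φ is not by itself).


LHS = 16/3, RHS = 16/3. Yes, v = u' weakly.

u(x) = -x**2 - 2*x - 2, classical derivative u'(x) = -2*x - 2.
φ(x) = x(2−x), so φ'(x) = 2 - 2*x.
Note φ(0) = φ(2) = 0, so the boundary term u·φ vanishes.
LHS = ∫_0^2 u(x) φ'(x) dx = ∫_0^2 (2*x^3 + 2*x^2 - 4) dx. Term by term:
  ∫_0^2 2*x^3 dx = 8;  ∫_0^2 2*x^2 dx = 16/3;  ∫_0^2 -4 dx = -8.
Sum: 8 + 16/3 − 8 = 16/3.
So LHS = 16/3.
∫_0^2 v(x) φ(x) dx = ∫_0^2 (2*x^3 - 2*x^2 - 4*x) dx. Term by term:
  ∫_0^2 2*x^3 dx = 8;  ∫_0^2 -2*x^2 dx = -16/3;  ∫_0^2 -4*x dx = -8.
Sum: 8 − 16/3 − 8 = -16/3.
So RHS = -∫_0^2 v(x) φ(x) dx = 16/3.
LHS = RHS, so the identity holds for this test φ.
Moreover u is smooth here and v(x) = u'(x) = -2*x - 2 pointwise, so the identity holds for every test function. Hence v is the weak derivative of u.


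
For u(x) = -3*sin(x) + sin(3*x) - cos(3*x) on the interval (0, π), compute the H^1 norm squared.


||u||_{H^1(0,π)}^2 = 19*π

u'(x) = 3*sin(3*x) - 3*cos(x) + 3*cos(3*x).
Expand u² and (u')² and integrate term by term on (0, π), using: for integers n ≥ 1, ∫_0^π sin²(nx) dx = ∫_0^π cos²(nx) dx = π/2; for n ≠ n', ∫_0^π sin(nx)sin(n'x) dx = ∫_0^π cos(nx)cos(n'x) dx = 0; and by product-to-sum, ∫_0^π sin(nx)cos(n'x) dx = ½∫_0^π [sin((n+n')x) + sin((n−n')x)] dx, which is 0 when n+n' is even and 2n/(n²−n'²) when n+n' is odd (it need not vanish on (0, π)).
  u² squared terms: (-1)²·∫cos(3x)² dx = 1·π/2 = π/2;  (-3)²·∫sin(x)² dx = 9·π/2 = 9*π/2;  (1)²·∫sin(3x)² dx = 1·π/2 = π/2.
  u² cross terms: 2·(-1)·(-3)·∫cos(3x)·sin(x) dx = 6·(0) = 0;  2·(-1)·(1)·∫cos(3x)·sin(3x) dx = -2·(0) = 0;  2·(-3)·(1)·∫sin(x)·sin(3x) dx = -6·(0) = 0.
  So ∫_0^π u² dx = π/2 + 9*π/2 + π/2 + 0 + 0 + 0 = 11*π/2.
  (u')² squared terms: (-3)²·∫cos(x)² dx = 9·π/2 = 9*π/2;  (3)²·∫cos(3x)² dx = 9·π/2 = 9*π/2;  (3)²·∫sin(3x)² dx = 9·π/2 = 9*π/2.
  (u')² cross terms: 2·(-3)·(3)·∫cos(x)·cos(3x) dx = -18·(0) = 0;  2·(-3)·(3)·∫cos(x)·sin(3x) dx = -18·(0) = 0;  2·(3)·(3)·∫cos(3x)·sin(3x) dx = 18·(0) = 0.
  So ∫_0^π (u')² dx = 9*π/2 + 9*π/2 + 9*π/2 + 0 + 0 + 0 = 27*π/2.
||u||_{H^1}^2 = (11*π/2) + (27*π/2) = 19*π.
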